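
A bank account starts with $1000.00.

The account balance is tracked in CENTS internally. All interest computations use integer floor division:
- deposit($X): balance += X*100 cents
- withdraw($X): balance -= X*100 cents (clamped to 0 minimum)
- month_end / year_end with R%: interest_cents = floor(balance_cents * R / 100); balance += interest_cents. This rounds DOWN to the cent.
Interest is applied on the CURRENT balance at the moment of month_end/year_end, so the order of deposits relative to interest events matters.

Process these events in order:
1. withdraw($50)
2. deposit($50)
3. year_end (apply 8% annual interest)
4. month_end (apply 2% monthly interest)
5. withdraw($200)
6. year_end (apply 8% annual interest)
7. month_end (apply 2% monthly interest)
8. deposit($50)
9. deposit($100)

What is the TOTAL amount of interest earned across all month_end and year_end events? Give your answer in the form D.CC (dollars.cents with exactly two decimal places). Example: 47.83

After 1 (withdraw($50)): balance=$950.00 total_interest=$0.00
After 2 (deposit($50)): balance=$1000.00 total_interest=$0.00
After 3 (year_end (apply 8% annual interest)): balance=$1080.00 total_interest=$80.00
After 4 (month_end (apply 2% monthly interest)): balance=$1101.60 total_interest=$101.60
After 5 (withdraw($200)): balance=$901.60 total_interest=$101.60
After 6 (year_end (apply 8% annual interest)): balance=$973.72 total_interest=$173.72
After 7 (month_end (apply 2% monthly interest)): balance=$993.19 total_interest=$193.19
After 8 (deposit($50)): balance=$1043.19 total_interest=$193.19
After 9 (deposit($100)): balance=$1143.19 total_interest=$193.19

Answer: 193.19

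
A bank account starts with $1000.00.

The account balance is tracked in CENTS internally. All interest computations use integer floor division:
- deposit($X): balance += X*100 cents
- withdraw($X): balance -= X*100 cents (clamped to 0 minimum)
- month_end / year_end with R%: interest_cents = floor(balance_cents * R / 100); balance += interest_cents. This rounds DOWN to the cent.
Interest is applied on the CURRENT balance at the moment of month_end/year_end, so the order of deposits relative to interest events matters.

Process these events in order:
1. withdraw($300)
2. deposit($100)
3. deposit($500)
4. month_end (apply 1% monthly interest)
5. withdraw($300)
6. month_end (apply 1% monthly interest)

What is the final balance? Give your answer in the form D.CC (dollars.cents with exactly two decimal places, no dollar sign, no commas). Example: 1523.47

After 1 (withdraw($300)): balance=$700.00 total_interest=$0.00
After 2 (deposit($100)): balance=$800.00 total_interest=$0.00
After 3 (deposit($500)): balance=$1300.00 total_interest=$0.00
After 4 (month_end (apply 1% monthly interest)): balance=$1313.00 total_interest=$13.00
After 5 (withdraw($300)): balance=$1013.00 total_interest=$13.00
After 6 (month_end (apply 1% monthly interest)): balance=$1023.13 total_interest=$23.13

Answer: 1023.13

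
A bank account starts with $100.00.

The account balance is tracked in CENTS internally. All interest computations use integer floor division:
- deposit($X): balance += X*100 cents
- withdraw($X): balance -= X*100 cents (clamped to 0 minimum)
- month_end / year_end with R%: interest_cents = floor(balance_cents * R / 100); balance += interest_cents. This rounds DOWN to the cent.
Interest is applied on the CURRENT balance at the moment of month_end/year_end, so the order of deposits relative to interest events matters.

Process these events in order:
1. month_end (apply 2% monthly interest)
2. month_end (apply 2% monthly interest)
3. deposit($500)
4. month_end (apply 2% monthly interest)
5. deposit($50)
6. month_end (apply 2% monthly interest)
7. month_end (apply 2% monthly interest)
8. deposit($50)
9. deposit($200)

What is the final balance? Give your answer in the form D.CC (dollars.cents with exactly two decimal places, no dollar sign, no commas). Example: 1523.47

After 1 (month_end (apply 2% monthly interest)): balance=$102.00 total_interest=$2.00
After 2 (month_end (apply 2% monthly interest)): balance=$104.04 total_interest=$4.04
After 3 (deposit($500)): balance=$604.04 total_interest=$4.04
After 4 (month_end (apply 2% monthly interest)): balance=$616.12 total_interest=$16.12
After 5 (deposit($50)): balance=$666.12 total_interest=$16.12
After 6 (month_end (apply 2% monthly interest)): balance=$679.44 total_interest=$29.44
After 7 (month_end (apply 2% monthly interest)): balance=$693.02 total_interest=$43.02
After 8 (deposit($50)): balance=$743.02 total_interest=$43.02
After 9 (deposit($200)): balance=$943.02 total_interest=$43.02

Answer: 943.02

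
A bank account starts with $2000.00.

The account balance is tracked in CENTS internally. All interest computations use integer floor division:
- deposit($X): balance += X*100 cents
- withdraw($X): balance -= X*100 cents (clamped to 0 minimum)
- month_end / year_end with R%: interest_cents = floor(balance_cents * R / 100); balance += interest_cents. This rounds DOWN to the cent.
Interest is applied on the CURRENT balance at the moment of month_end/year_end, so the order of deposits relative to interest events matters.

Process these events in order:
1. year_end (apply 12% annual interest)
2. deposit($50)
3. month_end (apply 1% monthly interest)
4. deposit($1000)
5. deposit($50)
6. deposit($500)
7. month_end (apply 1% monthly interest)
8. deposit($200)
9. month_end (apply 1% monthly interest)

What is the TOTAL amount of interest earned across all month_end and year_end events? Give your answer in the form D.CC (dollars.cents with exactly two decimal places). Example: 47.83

After 1 (year_end (apply 12% annual interest)): balance=$2240.00 total_interest=$240.00
After 2 (deposit($50)): balance=$2290.00 total_interest=$240.00
After 3 (month_end (apply 1% monthly interest)): balance=$2312.90 total_interest=$262.90
After 4 (deposit($1000)): balance=$3312.90 total_interest=$262.90
After 5 (deposit($50)): balance=$3362.90 total_interest=$262.90
After 6 (deposit($500)): balance=$3862.90 total_interest=$262.90
After 7 (month_end (apply 1% monthly interest)): balance=$3901.52 total_interest=$301.52
After 8 (deposit($200)): balance=$4101.52 total_interest=$301.52
After 9 (month_end (apply 1% monthly interest)): balance=$4142.53 total_interest=$342.53

Answer: 342.53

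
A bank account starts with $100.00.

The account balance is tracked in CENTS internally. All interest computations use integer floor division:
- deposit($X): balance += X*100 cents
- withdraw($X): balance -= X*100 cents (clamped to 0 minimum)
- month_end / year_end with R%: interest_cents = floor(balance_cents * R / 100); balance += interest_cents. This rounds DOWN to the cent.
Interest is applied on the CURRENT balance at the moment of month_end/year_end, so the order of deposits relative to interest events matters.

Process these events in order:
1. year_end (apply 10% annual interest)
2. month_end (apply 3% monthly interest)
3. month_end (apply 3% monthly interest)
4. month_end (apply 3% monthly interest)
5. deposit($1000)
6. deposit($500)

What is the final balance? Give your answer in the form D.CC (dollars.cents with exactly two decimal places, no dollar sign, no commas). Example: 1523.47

After 1 (year_end (apply 10% annual interest)): balance=$110.00 total_interest=$10.00
After 2 (month_end (apply 3% monthly interest)): balance=$113.30 total_interest=$13.30
After 3 (month_end (apply 3% monthly interest)): balance=$116.69 total_interest=$16.69
After 4 (month_end (apply 3% monthly interest)): balance=$120.19 total_interest=$20.19
After 5 (deposit($1000)): balance=$1120.19 total_interest=$20.19
After 6 (deposit($500)): balance=$1620.19 total_interest=$20.19

Answer: 1620.19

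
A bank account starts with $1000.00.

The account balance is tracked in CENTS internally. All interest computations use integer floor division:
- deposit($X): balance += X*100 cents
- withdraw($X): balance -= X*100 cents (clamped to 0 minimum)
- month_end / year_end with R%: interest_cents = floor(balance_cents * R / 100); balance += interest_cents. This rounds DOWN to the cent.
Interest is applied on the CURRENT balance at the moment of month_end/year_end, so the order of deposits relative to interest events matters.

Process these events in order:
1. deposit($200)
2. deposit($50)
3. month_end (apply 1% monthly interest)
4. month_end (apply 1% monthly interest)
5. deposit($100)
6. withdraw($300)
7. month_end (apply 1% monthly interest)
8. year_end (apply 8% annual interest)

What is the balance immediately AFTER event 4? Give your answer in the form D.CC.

Answer: 1275.12

Derivation:
After 1 (deposit($200)): balance=$1200.00 total_interest=$0.00
After 2 (deposit($50)): balance=$1250.00 total_interest=$0.00
After 3 (month_end (apply 1% monthly interest)): balance=$1262.50 total_interest=$12.50
After 4 (month_end (apply 1% monthly interest)): balance=$1275.12 total_interest=$25.12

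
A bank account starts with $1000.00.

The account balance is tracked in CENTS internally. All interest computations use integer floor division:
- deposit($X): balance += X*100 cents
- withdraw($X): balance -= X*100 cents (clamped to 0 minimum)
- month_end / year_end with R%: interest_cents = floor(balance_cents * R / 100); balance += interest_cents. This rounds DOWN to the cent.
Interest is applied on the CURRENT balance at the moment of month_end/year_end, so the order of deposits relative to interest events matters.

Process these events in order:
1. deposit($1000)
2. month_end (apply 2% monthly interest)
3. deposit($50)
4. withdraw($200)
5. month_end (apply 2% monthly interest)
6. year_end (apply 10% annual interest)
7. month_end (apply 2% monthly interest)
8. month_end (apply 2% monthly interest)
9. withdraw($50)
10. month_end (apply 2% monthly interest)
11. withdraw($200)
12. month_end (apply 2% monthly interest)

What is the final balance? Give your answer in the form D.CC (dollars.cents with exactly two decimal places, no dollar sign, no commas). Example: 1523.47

Answer: 2039.34

Derivation:
After 1 (deposit($1000)): balance=$2000.00 total_interest=$0.00
After 2 (month_end (apply 2% monthly interest)): balance=$2040.00 total_interest=$40.00
After 3 (deposit($50)): balance=$2090.00 total_interest=$40.00
After 4 (withdraw($200)): balance=$1890.00 total_interest=$40.00
After 5 (month_end (apply 2% monthly interest)): balance=$1927.80 total_interest=$77.80
After 6 (year_end (apply 10% annual interest)): balance=$2120.58 total_interest=$270.58
After 7 (month_end (apply 2% monthly interest)): balance=$2162.99 total_interest=$312.99
After 8 (month_end (apply 2% monthly interest)): balance=$2206.24 total_interest=$356.24
After 9 (withdraw($50)): balance=$2156.24 total_interest=$356.24
After 10 (month_end (apply 2% monthly interest)): balance=$2199.36 total_interest=$399.36
After 11 (withdraw($200)): balance=$1999.36 total_interest=$399.36
After 12 (month_end (apply 2% monthly interest)): balance=$2039.34 total_interest=$439.34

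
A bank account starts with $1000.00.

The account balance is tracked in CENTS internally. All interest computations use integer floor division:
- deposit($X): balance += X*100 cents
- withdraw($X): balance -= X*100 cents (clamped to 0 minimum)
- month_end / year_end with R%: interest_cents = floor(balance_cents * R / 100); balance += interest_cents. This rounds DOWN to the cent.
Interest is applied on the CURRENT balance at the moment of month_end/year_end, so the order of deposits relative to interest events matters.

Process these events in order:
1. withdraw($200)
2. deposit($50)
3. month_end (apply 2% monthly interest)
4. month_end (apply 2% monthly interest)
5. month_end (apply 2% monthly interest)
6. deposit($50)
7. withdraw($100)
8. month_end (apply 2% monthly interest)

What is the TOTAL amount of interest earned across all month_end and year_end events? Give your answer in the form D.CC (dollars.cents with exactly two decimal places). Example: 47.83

Answer: 69.06

Derivation:
After 1 (withdraw($200)): balance=$800.00 total_interest=$0.00
After 2 (deposit($50)): balance=$850.00 total_interest=$0.00
After 3 (month_end (apply 2% monthly interest)): balance=$867.00 total_interest=$17.00
After 4 (month_end (apply 2% monthly interest)): balance=$884.34 total_interest=$34.34
After 5 (month_end (apply 2% monthly interest)): balance=$902.02 total_interest=$52.02
After 6 (deposit($50)): balance=$952.02 total_interest=$52.02
After 7 (withdraw($100)): balance=$852.02 total_interest=$52.02
After 8 (month_end (apply 2% monthly interest)): balance=$869.06 total_interest=$69.06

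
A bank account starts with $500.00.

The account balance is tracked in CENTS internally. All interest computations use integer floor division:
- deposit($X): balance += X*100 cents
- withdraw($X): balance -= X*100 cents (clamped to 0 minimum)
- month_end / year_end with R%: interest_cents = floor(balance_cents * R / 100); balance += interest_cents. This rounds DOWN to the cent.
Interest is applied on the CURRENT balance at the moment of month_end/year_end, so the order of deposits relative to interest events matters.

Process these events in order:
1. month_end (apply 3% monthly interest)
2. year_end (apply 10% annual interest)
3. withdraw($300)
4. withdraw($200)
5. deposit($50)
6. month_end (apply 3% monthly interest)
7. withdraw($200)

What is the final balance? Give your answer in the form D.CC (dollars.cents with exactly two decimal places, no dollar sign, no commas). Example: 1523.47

Answer: 0.00

Derivation:
After 1 (month_end (apply 3% monthly interest)): balance=$515.00 total_interest=$15.00
After 2 (year_end (apply 10% annual interest)): balance=$566.50 total_interest=$66.50
After 3 (withdraw($300)): balance=$266.50 total_interest=$66.50
After 4 (withdraw($200)): balance=$66.50 total_interest=$66.50
After 5 (deposit($50)): balance=$116.50 total_interest=$66.50
After 6 (month_end (apply 3% monthly interest)): balance=$119.99 total_interest=$69.99
After 7 (withdraw($200)): balance=$0.00 total_interest=$69.99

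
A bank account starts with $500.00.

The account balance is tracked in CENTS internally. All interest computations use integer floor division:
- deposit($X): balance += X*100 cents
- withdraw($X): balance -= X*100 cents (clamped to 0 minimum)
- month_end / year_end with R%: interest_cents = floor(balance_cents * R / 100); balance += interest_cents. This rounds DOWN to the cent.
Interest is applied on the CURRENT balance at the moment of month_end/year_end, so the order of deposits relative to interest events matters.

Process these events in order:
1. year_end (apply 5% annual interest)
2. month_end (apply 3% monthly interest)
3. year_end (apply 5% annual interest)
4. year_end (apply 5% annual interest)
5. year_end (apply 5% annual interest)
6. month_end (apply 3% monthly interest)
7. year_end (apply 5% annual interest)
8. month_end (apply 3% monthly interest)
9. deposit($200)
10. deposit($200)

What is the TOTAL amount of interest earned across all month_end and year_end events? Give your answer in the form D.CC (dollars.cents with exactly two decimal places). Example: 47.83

After 1 (year_end (apply 5% annual interest)): balance=$525.00 total_interest=$25.00
After 2 (month_end (apply 3% monthly interest)): balance=$540.75 total_interest=$40.75
After 3 (year_end (apply 5% annual interest)): balance=$567.78 total_interest=$67.78
After 4 (year_end (apply 5% annual interest)): balance=$596.16 total_interest=$96.16
After 5 (year_end (apply 5% annual interest)): balance=$625.96 total_interest=$125.96
After 6 (month_end (apply 3% monthly interest)): balance=$644.73 total_interest=$144.73
After 7 (year_end (apply 5% annual interest)): balance=$676.96 total_interest=$176.96
After 8 (month_end (apply 3% monthly interest)): balance=$697.26 total_interest=$197.26
After 9 (deposit($200)): balance=$897.26 total_interest=$197.26
After 10 (deposit($200)): balance=$1097.26 total_interest=$197.26

Answer: 197.26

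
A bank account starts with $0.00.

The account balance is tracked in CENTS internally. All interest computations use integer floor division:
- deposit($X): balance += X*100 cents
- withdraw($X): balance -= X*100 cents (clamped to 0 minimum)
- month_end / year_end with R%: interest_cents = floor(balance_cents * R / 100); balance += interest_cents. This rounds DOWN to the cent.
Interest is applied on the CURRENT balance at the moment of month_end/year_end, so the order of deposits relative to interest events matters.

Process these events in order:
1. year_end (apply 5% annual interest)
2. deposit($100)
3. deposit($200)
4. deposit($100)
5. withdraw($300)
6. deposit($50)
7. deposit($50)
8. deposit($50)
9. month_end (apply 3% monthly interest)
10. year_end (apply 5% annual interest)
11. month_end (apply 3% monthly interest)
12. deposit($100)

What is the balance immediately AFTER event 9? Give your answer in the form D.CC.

After 1 (year_end (apply 5% annual interest)): balance=$0.00 total_interest=$0.00
After 2 (deposit($100)): balance=$100.00 total_interest=$0.00
After 3 (deposit($200)): balance=$300.00 total_interest=$0.00
After 4 (deposit($100)): balance=$400.00 total_interest=$0.00
After 5 (withdraw($300)): balance=$100.00 total_interest=$0.00
After 6 (deposit($50)): balance=$150.00 total_interest=$0.00
After 7 (deposit($50)): balance=$200.00 total_interest=$0.00
After 8 (deposit($50)): balance=$250.00 total_interest=$0.00
After 9 (month_end (apply 3% monthly interest)): balance=$257.50 total_interest=$7.50

Answer: 257.50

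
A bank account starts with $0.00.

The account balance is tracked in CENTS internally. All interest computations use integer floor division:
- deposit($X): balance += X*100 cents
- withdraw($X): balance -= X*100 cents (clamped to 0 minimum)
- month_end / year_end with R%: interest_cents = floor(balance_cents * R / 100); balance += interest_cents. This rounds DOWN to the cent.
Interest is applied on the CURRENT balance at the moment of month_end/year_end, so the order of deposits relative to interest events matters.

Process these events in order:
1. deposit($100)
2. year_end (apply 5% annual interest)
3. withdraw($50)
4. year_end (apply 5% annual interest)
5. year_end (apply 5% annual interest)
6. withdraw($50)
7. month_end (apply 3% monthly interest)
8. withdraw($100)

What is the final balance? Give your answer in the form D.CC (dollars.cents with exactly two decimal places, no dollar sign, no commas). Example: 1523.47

Answer: 0.00

Derivation:
After 1 (deposit($100)): balance=$100.00 total_interest=$0.00
After 2 (year_end (apply 5% annual interest)): balance=$105.00 total_interest=$5.00
After 3 (withdraw($50)): balance=$55.00 total_interest=$5.00
After 4 (year_end (apply 5% annual interest)): balance=$57.75 total_interest=$7.75
After 5 (year_end (apply 5% annual interest)): balance=$60.63 total_interest=$10.63
After 6 (withdraw($50)): balance=$10.63 total_interest=$10.63
After 7 (month_end (apply 3% monthly interest)): balance=$10.94 total_interest=$10.94
After 8 (withdraw($100)): balance=$0.00 total_interest=$10.94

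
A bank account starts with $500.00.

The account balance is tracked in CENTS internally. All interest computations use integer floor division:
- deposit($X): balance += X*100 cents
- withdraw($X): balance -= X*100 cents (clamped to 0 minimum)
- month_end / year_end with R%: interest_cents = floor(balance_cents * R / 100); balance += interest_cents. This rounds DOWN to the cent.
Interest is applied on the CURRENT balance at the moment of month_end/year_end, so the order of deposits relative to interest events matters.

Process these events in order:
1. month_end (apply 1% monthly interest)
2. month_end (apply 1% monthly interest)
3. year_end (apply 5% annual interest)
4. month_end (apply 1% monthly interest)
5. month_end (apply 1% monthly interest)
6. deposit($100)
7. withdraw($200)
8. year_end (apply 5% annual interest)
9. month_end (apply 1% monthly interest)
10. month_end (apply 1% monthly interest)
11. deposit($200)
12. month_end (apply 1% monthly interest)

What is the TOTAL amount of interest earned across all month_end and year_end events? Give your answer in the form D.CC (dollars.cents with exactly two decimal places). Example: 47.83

Answer: 84.80

Derivation:
After 1 (month_end (apply 1% monthly interest)): balance=$505.00 total_interest=$5.00
After 2 (month_end (apply 1% monthly interest)): balance=$510.05 total_interest=$10.05
After 3 (year_end (apply 5% annual interest)): balance=$535.55 total_interest=$35.55
After 4 (month_end (apply 1% monthly interest)): balance=$540.90 total_interest=$40.90
After 5 (month_end (apply 1% monthly interest)): balance=$546.30 total_interest=$46.30
After 6 (deposit($100)): balance=$646.30 total_interest=$46.30
After 7 (withdraw($200)): balance=$446.30 total_interest=$46.30
After 8 (year_end (apply 5% annual interest)): balance=$468.61 total_interest=$68.61
After 9 (month_end (apply 1% monthly interest)): balance=$473.29 total_interest=$73.29
After 10 (month_end (apply 1% monthly interest)): balance=$478.02 total_interest=$78.02
After 11 (deposit($200)): balance=$678.02 total_interest=$78.02
After 12 (month_end (apply 1% monthly interest)): balance=$684.80 total_interest=$84.80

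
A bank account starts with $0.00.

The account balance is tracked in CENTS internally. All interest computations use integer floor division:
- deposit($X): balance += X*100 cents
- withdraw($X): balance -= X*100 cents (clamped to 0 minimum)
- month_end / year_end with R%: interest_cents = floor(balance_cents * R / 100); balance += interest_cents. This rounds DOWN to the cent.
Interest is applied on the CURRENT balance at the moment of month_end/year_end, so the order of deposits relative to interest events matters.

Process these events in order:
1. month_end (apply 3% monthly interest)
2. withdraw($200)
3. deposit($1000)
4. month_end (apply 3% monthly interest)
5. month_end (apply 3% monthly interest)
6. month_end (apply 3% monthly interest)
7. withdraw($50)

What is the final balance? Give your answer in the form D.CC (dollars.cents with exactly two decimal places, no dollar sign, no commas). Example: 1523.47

Answer: 1042.72

Derivation:
After 1 (month_end (apply 3% monthly interest)): balance=$0.00 total_interest=$0.00
After 2 (withdraw($200)): balance=$0.00 total_interest=$0.00
After 3 (deposit($1000)): balance=$1000.00 total_interest=$0.00
After 4 (month_end (apply 3% monthly interest)): balance=$1030.00 total_interest=$30.00
After 5 (month_end (apply 3% monthly interest)): balance=$1060.90 total_interest=$60.90
After 6 (month_end (apply 3% monthly interest)): balance=$1092.72 total_interest=$92.72
After 7 (withdraw($50)): balance=$1042.72 total_interest=$92.72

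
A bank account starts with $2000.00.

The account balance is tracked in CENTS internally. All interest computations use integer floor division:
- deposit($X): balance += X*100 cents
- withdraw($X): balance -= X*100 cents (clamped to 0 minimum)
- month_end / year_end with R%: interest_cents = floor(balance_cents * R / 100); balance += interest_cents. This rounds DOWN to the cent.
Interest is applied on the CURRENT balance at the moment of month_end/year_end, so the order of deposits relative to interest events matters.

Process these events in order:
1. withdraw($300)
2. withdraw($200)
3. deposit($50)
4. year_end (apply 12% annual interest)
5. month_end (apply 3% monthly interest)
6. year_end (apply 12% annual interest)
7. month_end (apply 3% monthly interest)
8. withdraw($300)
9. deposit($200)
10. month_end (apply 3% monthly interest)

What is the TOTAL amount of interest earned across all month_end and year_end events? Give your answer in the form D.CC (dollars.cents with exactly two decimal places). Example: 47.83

After 1 (withdraw($300)): balance=$1700.00 total_interest=$0.00
After 2 (withdraw($200)): balance=$1500.00 total_interest=$0.00
After 3 (deposit($50)): balance=$1550.00 total_interest=$0.00
After 4 (year_end (apply 12% annual interest)): balance=$1736.00 total_interest=$186.00
After 5 (month_end (apply 3% monthly interest)): balance=$1788.08 total_interest=$238.08
After 6 (year_end (apply 12% annual interest)): balance=$2002.64 total_interest=$452.64
After 7 (month_end (apply 3% monthly interest)): balance=$2062.71 total_interest=$512.71
After 8 (withdraw($300)): balance=$1762.71 total_interest=$512.71
After 9 (deposit($200)): balance=$1962.71 total_interest=$512.71
After 10 (month_end (apply 3% monthly interest)): balance=$2021.59 total_interest=$571.59

Answer: 571.59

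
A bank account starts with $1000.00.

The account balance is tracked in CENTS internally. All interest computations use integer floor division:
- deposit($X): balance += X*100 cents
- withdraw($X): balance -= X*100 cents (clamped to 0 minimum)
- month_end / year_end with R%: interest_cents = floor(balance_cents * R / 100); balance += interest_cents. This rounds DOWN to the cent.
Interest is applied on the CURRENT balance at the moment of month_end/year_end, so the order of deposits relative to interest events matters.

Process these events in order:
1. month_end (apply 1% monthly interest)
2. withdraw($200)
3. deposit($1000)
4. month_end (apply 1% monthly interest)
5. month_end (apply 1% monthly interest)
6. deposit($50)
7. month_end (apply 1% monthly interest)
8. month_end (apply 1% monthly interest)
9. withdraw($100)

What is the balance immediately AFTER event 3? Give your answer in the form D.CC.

Answer: 1810.00

Derivation:
After 1 (month_end (apply 1% monthly interest)): balance=$1010.00 total_interest=$10.00
After 2 (withdraw($200)): balance=$810.00 total_interest=$10.00
After 3 (deposit($1000)): balance=$1810.00 total_interest=$10.00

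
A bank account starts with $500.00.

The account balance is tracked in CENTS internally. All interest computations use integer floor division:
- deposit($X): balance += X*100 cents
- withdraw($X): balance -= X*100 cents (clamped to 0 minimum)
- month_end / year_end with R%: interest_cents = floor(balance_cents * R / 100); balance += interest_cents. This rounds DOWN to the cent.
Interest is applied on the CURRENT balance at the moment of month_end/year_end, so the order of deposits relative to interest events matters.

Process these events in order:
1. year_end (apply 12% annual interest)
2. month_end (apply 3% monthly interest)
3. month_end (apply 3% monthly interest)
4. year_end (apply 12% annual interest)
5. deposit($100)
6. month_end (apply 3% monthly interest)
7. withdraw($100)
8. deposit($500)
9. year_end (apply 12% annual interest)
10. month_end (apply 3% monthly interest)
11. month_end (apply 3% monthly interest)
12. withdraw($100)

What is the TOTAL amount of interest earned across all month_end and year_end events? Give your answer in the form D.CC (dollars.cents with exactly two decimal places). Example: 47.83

Answer: 411.99

Derivation:
After 1 (year_end (apply 12% annual interest)): balance=$560.00 total_interest=$60.00
After 2 (month_end (apply 3% monthly interest)): balance=$576.80 total_interest=$76.80
After 3 (month_end (apply 3% monthly interest)): balance=$594.10 total_interest=$94.10
After 4 (year_end (apply 12% annual interest)): balance=$665.39 total_interest=$165.39
After 5 (deposit($100)): balance=$765.39 total_interest=$165.39
After 6 (month_end (apply 3% monthly interest)): balance=$788.35 total_interest=$188.35
After 7 (withdraw($100)): balance=$688.35 total_interest=$188.35
After 8 (deposit($500)): balance=$1188.35 total_interest=$188.35
After 9 (year_end (apply 12% annual interest)): balance=$1330.95 total_interest=$330.95
After 10 (month_end (apply 3% monthly interest)): balance=$1370.87 total_interest=$370.87
After 11 (month_end (apply 3% monthly interest)): balance=$1411.99 total_interest=$411.99
After 12 (withdraw($100)): balance=$1311.99 total_interest=$411.99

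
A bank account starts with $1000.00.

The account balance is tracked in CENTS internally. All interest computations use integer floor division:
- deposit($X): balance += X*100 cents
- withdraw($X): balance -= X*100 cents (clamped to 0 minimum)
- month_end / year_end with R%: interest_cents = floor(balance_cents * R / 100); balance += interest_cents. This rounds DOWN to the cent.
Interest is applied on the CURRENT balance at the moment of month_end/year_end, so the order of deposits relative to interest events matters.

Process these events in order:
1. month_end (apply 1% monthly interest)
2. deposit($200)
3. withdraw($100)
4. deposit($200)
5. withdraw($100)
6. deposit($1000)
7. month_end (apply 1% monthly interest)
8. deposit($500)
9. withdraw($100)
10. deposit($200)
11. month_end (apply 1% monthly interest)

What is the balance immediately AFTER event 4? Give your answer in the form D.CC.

After 1 (month_end (apply 1% monthly interest)): balance=$1010.00 total_interest=$10.00
After 2 (deposit($200)): balance=$1210.00 total_interest=$10.00
After 3 (withdraw($100)): balance=$1110.00 total_interest=$10.00
After 4 (deposit($200)): balance=$1310.00 total_interest=$10.00

Answer: 1310.00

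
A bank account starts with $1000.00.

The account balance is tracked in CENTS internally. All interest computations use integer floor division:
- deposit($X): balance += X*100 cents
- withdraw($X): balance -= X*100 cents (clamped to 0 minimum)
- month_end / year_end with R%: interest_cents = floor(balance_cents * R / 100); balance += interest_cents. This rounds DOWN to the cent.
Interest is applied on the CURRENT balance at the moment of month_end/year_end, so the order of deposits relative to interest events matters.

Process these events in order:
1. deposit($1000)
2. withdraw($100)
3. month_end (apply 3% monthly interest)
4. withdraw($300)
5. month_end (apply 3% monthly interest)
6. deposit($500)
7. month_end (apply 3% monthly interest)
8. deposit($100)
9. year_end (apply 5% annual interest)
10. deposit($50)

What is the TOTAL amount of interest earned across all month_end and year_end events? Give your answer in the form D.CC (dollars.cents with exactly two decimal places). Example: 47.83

Answer: 291.55

Derivation:
After 1 (deposit($1000)): balance=$2000.00 total_interest=$0.00
After 2 (withdraw($100)): balance=$1900.00 total_interest=$0.00
After 3 (month_end (apply 3% monthly interest)): balance=$1957.00 total_interest=$57.00
After 4 (withdraw($300)): balance=$1657.00 total_interest=$57.00
After 5 (month_end (apply 3% monthly interest)): balance=$1706.71 total_interest=$106.71
After 6 (deposit($500)): balance=$2206.71 total_interest=$106.71
After 7 (month_end (apply 3% monthly interest)): balance=$2272.91 total_interest=$172.91
After 8 (deposit($100)): balance=$2372.91 total_interest=$172.91
After 9 (year_end (apply 5% annual interest)): balance=$2491.55 total_interest=$291.55
After 10 (deposit($50)): balance=$2541.55 total_interest=$291.55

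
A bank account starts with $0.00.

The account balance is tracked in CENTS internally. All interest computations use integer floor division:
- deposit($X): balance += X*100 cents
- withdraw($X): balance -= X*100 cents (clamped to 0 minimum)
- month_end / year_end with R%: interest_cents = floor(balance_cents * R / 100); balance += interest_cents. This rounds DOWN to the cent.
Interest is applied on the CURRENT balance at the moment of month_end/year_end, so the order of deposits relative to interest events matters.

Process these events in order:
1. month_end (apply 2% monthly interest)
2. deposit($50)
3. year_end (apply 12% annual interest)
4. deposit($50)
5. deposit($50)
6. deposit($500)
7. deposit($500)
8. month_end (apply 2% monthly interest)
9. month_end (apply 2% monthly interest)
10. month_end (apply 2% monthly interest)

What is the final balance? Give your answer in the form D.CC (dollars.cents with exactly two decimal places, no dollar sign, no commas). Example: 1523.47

After 1 (month_end (apply 2% monthly interest)): balance=$0.00 total_interest=$0.00
After 2 (deposit($50)): balance=$50.00 total_interest=$0.00
After 3 (year_end (apply 12% annual interest)): balance=$56.00 total_interest=$6.00
After 4 (deposit($50)): balance=$106.00 total_interest=$6.00
After 5 (deposit($50)): balance=$156.00 total_interest=$6.00
After 6 (deposit($500)): balance=$656.00 total_interest=$6.00
After 7 (deposit($500)): balance=$1156.00 total_interest=$6.00
After 8 (month_end (apply 2% monthly interest)): balance=$1179.12 total_interest=$29.12
After 9 (month_end (apply 2% monthly interest)): balance=$1202.70 total_interest=$52.70
After 10 (month_end (apply 2% monthly interest)): balance=$1226.75 total_interest=$76.75

Answer: 1226.75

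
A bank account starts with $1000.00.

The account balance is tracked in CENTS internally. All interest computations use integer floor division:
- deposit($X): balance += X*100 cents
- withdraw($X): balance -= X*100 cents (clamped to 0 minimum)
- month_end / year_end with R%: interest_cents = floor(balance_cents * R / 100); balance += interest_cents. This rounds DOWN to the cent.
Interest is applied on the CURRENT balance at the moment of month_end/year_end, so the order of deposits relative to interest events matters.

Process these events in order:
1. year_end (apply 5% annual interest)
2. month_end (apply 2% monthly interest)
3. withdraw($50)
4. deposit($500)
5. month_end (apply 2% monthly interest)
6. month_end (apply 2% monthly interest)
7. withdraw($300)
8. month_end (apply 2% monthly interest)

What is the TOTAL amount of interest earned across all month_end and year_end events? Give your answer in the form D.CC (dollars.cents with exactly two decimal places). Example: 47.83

Answer: 158.08

Derivation:
After 1 (year_end (apply 5% annual interest)): balance=$1050.00 total_interest=$50.00
After 2 (month_end (apply 2% monthly interest)): balance=$1071.00 total_interest=$71.00
After 3 (withdraw($50)): balance=$1021.00 total_interest=$71.00
After 4 (deposit($500)): balance=$1521.00 total_interest=$71.00
After 5 (month_end (apply 2% monthly interest)): balance=$1551.42 total_interest=$101.42
After 6 (month_end (apply 2% monthly interest)): balance=$1582.44 total_interest=$132.44
After 7 (withdraw($300)): balance=$1282.44 total_interest=$132.44
After 8 (month_end (apply 2% monthly interest)): balance=$1308.08 total_interest=$158.08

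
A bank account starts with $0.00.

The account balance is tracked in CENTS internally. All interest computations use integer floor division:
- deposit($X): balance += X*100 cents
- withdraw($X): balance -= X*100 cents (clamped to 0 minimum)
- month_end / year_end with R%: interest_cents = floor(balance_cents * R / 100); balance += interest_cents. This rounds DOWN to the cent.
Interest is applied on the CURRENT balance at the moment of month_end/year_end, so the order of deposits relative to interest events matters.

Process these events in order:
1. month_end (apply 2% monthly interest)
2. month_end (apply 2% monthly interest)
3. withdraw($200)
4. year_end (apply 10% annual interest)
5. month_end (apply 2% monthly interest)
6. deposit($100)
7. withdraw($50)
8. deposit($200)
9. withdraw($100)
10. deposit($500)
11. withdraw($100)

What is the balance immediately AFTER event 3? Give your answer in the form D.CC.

After 1 (month_end (apply 2% monthly interest)): balance=$0.00 total_interest=$0.00
After 2 (month_end (apply 2% monthly interest)): balance=$0.00 total_interest=$0.00
After 3 (withdraw($200)): balance=$0.00 total_interest=$0.00

Answer: 0.00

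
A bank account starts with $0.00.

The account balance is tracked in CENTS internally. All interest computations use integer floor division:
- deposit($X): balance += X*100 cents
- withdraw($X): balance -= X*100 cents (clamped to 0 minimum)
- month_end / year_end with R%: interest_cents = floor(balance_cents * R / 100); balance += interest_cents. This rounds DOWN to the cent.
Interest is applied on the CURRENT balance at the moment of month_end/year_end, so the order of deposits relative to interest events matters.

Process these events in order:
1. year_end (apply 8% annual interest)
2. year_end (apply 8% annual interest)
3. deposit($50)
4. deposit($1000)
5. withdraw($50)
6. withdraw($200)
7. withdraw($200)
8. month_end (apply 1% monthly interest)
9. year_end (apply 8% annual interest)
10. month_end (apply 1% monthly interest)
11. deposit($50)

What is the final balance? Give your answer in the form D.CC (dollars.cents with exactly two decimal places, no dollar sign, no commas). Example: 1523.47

Answer: 711.02

Derivation:
After 1 (year_end (apply 8% annual interest)): balance=$0.00 total_interest=$0.00
After 2 (year_end (apply 8% annual interest)): balance=$0.00 total_interest=$0.00
After 3 (deposit($50)): balance=$50.00 total_interest=$0.00
After 4 (deposit($1000)): balance=$1050.00 total_interest=$0.00
After 5 (withdraw($50)): balance=$1000.00 total_interest=$0.00
After 6 (withdraw($200)): balance=$800.00 total_interest=$0.00
After 7 (withdraw($200)): balance=$600.00 total_interest=$0.00
After 8 (month_end (apply 1% monthly interest)): balance=$606.00 total_interest=$6.00
After 9 (year_end (apply 8% annual interest)): balance=$654.48 total_interest=$54.48
After 10 (month_end (apply 1% monthly interest)): balance=$661.02 total_interest=$61.02
After 11 (deposit($50)): balance=$711.02 total_interest=$61.02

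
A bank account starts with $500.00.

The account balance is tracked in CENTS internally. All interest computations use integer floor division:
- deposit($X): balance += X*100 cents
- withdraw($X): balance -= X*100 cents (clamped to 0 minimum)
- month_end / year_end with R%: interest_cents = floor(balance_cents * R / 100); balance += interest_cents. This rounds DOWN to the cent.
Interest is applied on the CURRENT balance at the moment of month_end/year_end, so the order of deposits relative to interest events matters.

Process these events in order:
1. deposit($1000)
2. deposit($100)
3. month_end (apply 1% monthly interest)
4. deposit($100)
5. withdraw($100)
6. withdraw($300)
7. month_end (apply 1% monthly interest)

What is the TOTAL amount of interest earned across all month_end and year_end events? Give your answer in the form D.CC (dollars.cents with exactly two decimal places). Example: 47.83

Answer: 29.16

Derivation:
After 1 (deposit($1000)): balance=$1500.00 total_interest=$0.00
After 2 (deposit($100)): balance=$1600.00 total_interest=$0.00
After 3 (month_end (apply 1% monthly interest)): balance=$1616.00 total_interest=$16.00
After 4 (deposit($100)): balance=$1716.00 total_interest=$16.00
After 5 (withdraw($100)): balance=$1616.00 total_interest=$16.00
After 6 (withdraw($300)): balance=$1316.00 total_interest=$16.00
After 7 (month_end (apply 1% monthly interest)): balance=$1329.16 total_interest=$29.16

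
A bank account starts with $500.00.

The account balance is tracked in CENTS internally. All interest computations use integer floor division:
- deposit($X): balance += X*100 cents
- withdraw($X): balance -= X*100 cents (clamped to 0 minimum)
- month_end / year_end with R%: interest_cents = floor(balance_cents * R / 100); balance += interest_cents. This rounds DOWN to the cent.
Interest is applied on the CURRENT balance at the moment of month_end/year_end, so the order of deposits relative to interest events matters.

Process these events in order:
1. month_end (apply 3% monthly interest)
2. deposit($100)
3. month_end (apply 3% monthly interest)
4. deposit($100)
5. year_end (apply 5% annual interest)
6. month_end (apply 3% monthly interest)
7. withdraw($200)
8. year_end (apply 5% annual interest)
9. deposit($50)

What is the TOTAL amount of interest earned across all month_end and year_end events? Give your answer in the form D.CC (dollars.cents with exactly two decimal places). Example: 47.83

After 1 (month_end (apply 3% monthly interest)): balance=$515.00 total_interest=$15.00
After 2 (deposit($100)): balance=$615.00 total_interest=$15.00
After 3 (month_end (apply 3% monthly interest)): balance=$633.45 total_interest=$33.45
After 4 (deposit($100)): balance=$733.45 total_interest=$33.45
After 5 (year_end (apply 5% annual interest)): balance=$770.12 total_interest=$70.12
After 6 (month_end (apply 3% monthly interest)): balance=$793.22 total_interest=$93.22
After 7 (withdraw($200)): balance=$593.22 total_interest=$93.22
After 8 (year_end (apply 5% annual interest)): balance=$622.88 total_interest=$122.88
After 9 (deposit($50)): balance=$672.88 total_interest=$122.88

Answer: 122.88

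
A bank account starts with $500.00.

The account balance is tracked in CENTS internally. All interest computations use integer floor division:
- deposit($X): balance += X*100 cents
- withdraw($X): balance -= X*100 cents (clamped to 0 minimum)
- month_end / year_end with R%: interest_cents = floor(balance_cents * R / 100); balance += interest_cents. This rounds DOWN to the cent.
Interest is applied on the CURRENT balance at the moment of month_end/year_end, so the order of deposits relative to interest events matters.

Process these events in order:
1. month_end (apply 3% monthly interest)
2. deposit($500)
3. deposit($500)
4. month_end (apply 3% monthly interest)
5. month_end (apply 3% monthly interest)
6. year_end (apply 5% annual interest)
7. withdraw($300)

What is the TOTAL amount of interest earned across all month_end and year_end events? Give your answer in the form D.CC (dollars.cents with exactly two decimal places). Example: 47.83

After 1 (month_end (apply 3% monthly interest)): balance=$515.00 total_interest=$15.00
After 2 (deposit($500)): balance=$1015.00 total_interest=$15.00
After 3 (deposit($500)): balance=$1515.00 total_interest=$15.00
After 4 (month_end (apply 3% monthly interest)): balance=$1560.45 total_interest=$60.45
After 5 (month_end (apply 3% monthly interest)): balance=$1607.26 total_interest=$107.26
After 6 (year_end (apply 5% annual interest)): balance=$1687.62 total_interest=$187.62
After 7 (withdraw($300)): balance=$1387.62 total_interest=$187.62

Answer: 187.62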